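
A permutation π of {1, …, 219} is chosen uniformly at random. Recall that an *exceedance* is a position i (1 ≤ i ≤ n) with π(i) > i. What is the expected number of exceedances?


Write X = Σ_{i=1}^{219} X_i, where X_i = 1_{π(i) > i}.
For each fixed i, π(i) is uniform over {1, …, 219} (marginal of a uniform permutation), so P[π(i) > i] = (n − i)/n. Summing: Σ_{i=1}^{219} (n − i)/n = (0 + 1 + … + 218)/219 = 219(219 − 1)/(2·219) = (219 − 1)/2.
Hence E[X] = Σ_{i=1}^{219} (219 − i)/219 = 109 ≈ 109.0000.

E[X] = 109 = 109.0000.


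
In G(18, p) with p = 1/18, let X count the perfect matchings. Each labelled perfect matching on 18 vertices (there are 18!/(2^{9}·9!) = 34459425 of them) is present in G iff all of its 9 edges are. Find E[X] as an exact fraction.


K_18 has 18!/(2^{9}·9!) = 34459425 labelled perfect matchings.
For each such perfect matching H, let X_H = 1 if all 9 edges of H are present in G. Then P[X_H = 1] = p^{9} = (1/18)^{9} = 1/198359290368.
By linearity of expectation: E[X] = Σ_H E[X_H] = 34459425 · p^{9} = 34459425 · 1/198359290368 = 425425/2448880128.
Numerically: E[X] ≈ 0.00017372.

E[X] = 34459425 · (1/18)^{9} = 425425/2448880128 ≈ 0.00017372.


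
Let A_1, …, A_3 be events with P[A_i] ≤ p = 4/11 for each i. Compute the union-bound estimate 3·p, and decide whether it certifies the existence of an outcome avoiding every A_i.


Union bound: P[∪_{i=1}^{3} A_i] ≤ Σ_i P[A_i] ≤ 3·p = 3·(4/11) = 12/11.
Numerically: 12/11 ≈ 1.09091.
Is 12/11 < 1? NO.
Since the bound 12/11 is ≥ 1, the union bound is uninformative here; it does NOT by itself certify existence.

3·p = 12/11 ≈ 1.09091; existence NOT certified by the union bound.


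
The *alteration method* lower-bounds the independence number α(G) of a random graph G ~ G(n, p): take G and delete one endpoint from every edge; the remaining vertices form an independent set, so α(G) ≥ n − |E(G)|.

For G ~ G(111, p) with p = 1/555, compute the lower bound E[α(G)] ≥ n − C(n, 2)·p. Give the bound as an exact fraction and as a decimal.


E[|E(G)|] = C(111, 2)·p = 6105 · (1/555) = 11.
E[α(G)] ≥ n − E[|E(G)|] = 111 − 11 = 100.
Numerically: ≈ 100.00000.
(This is only a lower bound; the true E[α(G)] may be larger.)

E[α(G)] ≥ 100 ≈ 100.00000.


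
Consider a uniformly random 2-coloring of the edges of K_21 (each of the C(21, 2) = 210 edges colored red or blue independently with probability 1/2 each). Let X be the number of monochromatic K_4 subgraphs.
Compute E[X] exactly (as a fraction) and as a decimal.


Let X = Σ_S X_S over the C(21, 4) = 5985 subsets S of size 4, where X_S = 1 if the K_4 on S is monochromatic.
For a fixed S, the K_4 on S has C(4, 2) = 6 edges. P[all 6 edges red] = (1/2)^6, and likewise for blue, so P[monochromatic] = 2·(1/2)^6 = 2^{1 − 6} = 1/32.
Summing: E[X] = C(21, 4) · 2^{1 − 6} = 5985 · 1/32 = 5985/32.
Numerically: E[X] ≈ 187.031250.

E[X] = C(21,4)·2^(1−C(4,2)) = 5985/32 ≈ 187.031250.


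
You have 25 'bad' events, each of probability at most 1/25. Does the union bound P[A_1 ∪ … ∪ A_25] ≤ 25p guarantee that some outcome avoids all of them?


Union bound: P[∪_{i=1}^{25} A_i] ≤ Σ_i P[A_i] ≤ 25·p = 25·(1/25) = 1.
Numerically: 1 ≈ 1.0000000.
Is 1 < 1? NO.
Since the bound 1 is ≥ 1, the union bound is uninformative here; it does NOT by itself certify existence.

25·p = 1 ≈ 1.0000000; existence NOT certified by the union bound.


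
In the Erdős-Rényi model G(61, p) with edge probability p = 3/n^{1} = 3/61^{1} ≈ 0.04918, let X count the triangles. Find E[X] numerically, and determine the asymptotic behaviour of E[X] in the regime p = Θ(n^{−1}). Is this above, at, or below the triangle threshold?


Number of potential triangles: C(61, 3) = 35990.
Each occurs with probability p³ ≈ (0.04918)³ ≈ 1.1895269e-04.
By linearity: E[X] = C(61, 3)·p³ ≈ 35990 · 1.1895269e-04 ≈ 4.28111.
Here α = 1, so p = 3/n is exactly at the triangle threshold p ~ 1/n. Asymptotically E[X] → c³/6 = 3³/6 = 9/2 ≈ 4.50000, a bounded constant. In this regime the triangle count is asymptotically Poisson(c³/6).

E[X] ≈ 4.28111; in regime p = Θ(1/n^{1}) E[X] stays bounded (at the triangle threshold p ~ 1/n).


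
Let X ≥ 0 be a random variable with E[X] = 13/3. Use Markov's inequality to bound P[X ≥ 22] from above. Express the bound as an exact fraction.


μ = E[X] = 13/3, a = 22.
Markov: P[X ≥ 22] ≤ μ/a = (13/3)/22 = 13/66.
Numerically: ≈ 0.19697.
(Since a = 22 > μ = 4.33333, the bound 13/66 is < 1 and informative.)

P[X ≥ 22] ≤ 13/66 ≈ 0.19697.


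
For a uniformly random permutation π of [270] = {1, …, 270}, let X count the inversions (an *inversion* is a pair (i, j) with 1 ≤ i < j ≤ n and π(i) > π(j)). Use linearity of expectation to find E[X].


Write X = Σ X_I over the C(270, 2) = 36315 pairs i < j, with X_I the indicator of one inversion.
There are 36315 indicators.
For each fixed pair i < j, the values π(i) and π(j) are two distinct elements of {1, …, 270} in uniformly random order; by symmetry P[π(i) > π(j)] = 1/2.
By linearity: E[X] = 36315 · (1/2) = C(270, 2) · (1/2) = 36315/2 = 36315/2 ≈ 18157.500.

E[X] = 36315/2 = 18157.500.


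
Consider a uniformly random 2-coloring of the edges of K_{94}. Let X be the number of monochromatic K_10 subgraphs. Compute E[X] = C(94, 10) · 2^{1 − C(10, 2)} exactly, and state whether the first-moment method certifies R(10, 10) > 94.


E[X] = C(94, 10) · 2^{1 − 45} = 9041256841903 · 2^{−44} = 9041256841903/17592186044416.
As a reduced fraction: E[X] = 9041256841903/17592186044416 ≈ 0.5139.
Is E[X] < 1? YES.
Since E[X] < 1, there exists a 2-coloring of K_{94} with no monochromatic K_10; hence R(10, 10) > 94.

E[X] = 9041256841903/17592186044416 ≈ 0.5139; E[X] < 1, so R(10, 10) > 94.


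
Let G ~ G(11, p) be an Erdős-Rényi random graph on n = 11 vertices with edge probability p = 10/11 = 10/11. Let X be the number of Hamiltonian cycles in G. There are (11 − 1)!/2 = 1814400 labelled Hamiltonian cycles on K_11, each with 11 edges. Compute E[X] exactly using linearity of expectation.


K_11 has (11 − 1)!/2 = 1814400 labelled Hamiltonian cycles.
For each such Hamiltonian cycle H, let X_H = 1 if all 11 edges of H are present in G. Then P[X_H = 1] = p^{11} = (10/11)^{11} = 100000000000/285311670611.
By linearity of expectation: E[X] = Σ_H E[X_H] = 1814400 · p^{11} = 1814400 · 100000000000/285311670611 = 181440000000000000/285311670611.
Numerically: E[X] ≈ 6.3594e+05.

E[X] = 1814400 · (10/11)^{11} = 181440000000000000/285311670611 ≈ 6.3594e+05.


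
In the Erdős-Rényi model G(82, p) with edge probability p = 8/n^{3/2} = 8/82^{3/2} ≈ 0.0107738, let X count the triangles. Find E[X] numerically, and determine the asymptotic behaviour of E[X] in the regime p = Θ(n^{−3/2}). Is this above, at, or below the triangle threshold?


Number of potential triangles: C(82, 3) = 88560.
Each occurs with probability p³ ≈ (0.0107738)³ ≈ 1.25056890e-06.
By linearity: E[X] = C(82, 3)·p³ ≈ 88560 · 1.25056890e-06 ≈ 0.110750.
Since α = 3/2 > 1, p = c/n^{3/2} = o(1/n) is below the triangle threshold p ~ 1/n. Asymptotically E[X] ~ (c³/6)·n^{3(1−α)} = (8³/6)·n^{-1.5} → 0, so by Markov's inequality G has no triangles w.h.p.

E[X] ≈ 0.110750; in regime p = Θ(1/n^{3/2}) E[X] tends to 0 (below the triangle threshold p ~ 1/n).


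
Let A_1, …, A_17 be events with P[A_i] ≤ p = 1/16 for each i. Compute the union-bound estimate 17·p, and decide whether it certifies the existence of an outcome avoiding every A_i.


Union bound: P[∪_{i=1}^{17} A_i] ≤ Σ_i P[A_i] ≤ 17·p = 17·(1/16) = 17/16.
Numerically: 17/16 ≈ 1.062.
Is 17/16 < 1? NO.
Since the bound 17/16 is ≥ 1, the union bound is uninformative here; it does NOT by itself certify existence.

17·p = 17/16 ≈ 1.062; existence NOT certified by the union bound.


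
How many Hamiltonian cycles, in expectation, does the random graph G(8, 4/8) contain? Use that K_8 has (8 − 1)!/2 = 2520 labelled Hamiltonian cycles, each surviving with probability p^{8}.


K_8 has (8 − 1)!/2 = 2520 labelled Hamiltonian cycles.
For each such Hamiltonian cycle H, let X_H = 1 if all 8 edges of H are present in G. Then P[X_H = 1] = p^{8} = (1/2)^{8} = 1/256.
By linearity: E[X] = Σ_H E[X_H] = 2520 · p^{8} = 2520 · 1/256 = 315/32.
Numerically: E[X] ≈ 9.84.

E[X] = 2520 · (1/2)^{8} = 315/32 ≈ 9.84.


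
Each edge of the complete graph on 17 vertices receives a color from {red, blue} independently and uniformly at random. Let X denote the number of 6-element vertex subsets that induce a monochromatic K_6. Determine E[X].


Let X = Σ_S X_S over the C(17, 6) = 12376 subsets S of size 6, where X_S = 1 if the K_6 on S is monochromatic.
For a fixed S, the K_6 on S has C(6, 2) = 15 edges. P[all 15 edges red] = (1/2)^15, and likewise for blue, so P[monochromatic] = 2·(1/2)^15 = 2^{1 − 15} = 1/16384.
By linearity: E[X] = C(17, 6) · 2^{1 − 15} = 12376 · 1/16384 = 1547/2048.
Numerically: E[X] ≈ 0.7554.

E[X] = C(17,6)·2^(1−C(6,2)) = 1547/2048 ≈ 0.7554.


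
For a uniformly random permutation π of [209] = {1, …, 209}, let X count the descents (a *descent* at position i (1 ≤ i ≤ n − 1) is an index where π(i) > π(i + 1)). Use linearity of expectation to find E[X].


Write X = Σ X_I over i = 1, …, 208, with X_I the indicator of one descent.
There are 208 indicators.
For each fixed i, the pair (π(i), π(i+1)) is a uniformly random ordered pair of distinct values from {1, …, 209}; by symmetry P[π(i) > π(i+1)] = 1/2.
By linearity: E[X] = 208 · (1/2) = (209 − 1) · (1/2) = 104 ≈ 104.000.

E[X] = 104 = 104.000.


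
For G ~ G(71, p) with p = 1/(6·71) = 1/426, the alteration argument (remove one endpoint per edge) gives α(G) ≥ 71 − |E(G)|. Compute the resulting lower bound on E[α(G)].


E[|E(G)|] = C(71, 2)·p = 2485 · (1/426) = 35/6.
E[α(G)] ≥ n − E[|E(G)|] = 71 − 35/6 = 391/6.
Numerically: ≈ 65.166667.
(This is only a lower bound; the true E[α(G)] may be larger.)

E[α(G)] ≥ 391/6 ≈ 65.166667.


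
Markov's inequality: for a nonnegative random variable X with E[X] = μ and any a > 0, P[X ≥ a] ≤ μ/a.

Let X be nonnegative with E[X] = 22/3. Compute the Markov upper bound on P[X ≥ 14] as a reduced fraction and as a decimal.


μ = E[X] = 22/3, a = 14.
Markov: P[X ≥ 14] ≤ μ/a = (22/3)/14 = 11/21.
Numerically: ≈ 0.52381.
(Since a = 14 > μ = 7.33333, the bound 11/21 is < 1 and informative.)

P[X ≥ 14] ≤ 11/21 ≈ 0.52381.


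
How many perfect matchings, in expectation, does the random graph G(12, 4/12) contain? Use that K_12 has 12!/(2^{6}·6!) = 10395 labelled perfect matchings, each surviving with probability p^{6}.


K_12 has 12!/(2^{6}·6!) = 10395 labelled perfect matchings.
For each such perfect matching H, let X_H = 1 if all 6 edges of H are present in G. Then P[X_H = 1] = p^{6} = (1/3)^{6} = 1/729.
By linearity of expectation: E[X] = Σ_H E[X_H] = 10395 · p^{6} = 10395 · 1/729 = 385/27.
Numerically: E[X] ≈ 14.3.

E[X] = 10395 · (1/3)^{6} = 385/27 ≈ 14.3.


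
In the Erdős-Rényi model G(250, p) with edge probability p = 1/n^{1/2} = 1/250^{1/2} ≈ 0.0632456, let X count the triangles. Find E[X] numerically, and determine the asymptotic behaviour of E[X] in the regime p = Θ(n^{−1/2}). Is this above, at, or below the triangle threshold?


Number of potential triangles: C(250, 3) = 2573000.
Each occurs with probability p³ ≈ (0.0632456)³ ≈ 2.52982213e-04.
By linearity: E[X] = C(250, 3)·p³ ≈ 2573000 · 2.52982213e-04 ≈ 650.923234.
Since α = 1/2 < 1, p = c/n^{1/2} ≫ 1/n is above the triangle threshold p ~ 1/n. Asymptotically E[X] ~ (c³/6)·n^{3(1−α)} = (1³/6)·n^{1.5} → ∞; triangles are abundant w.h.p.

E[X] ≈ 650.923234; in regime p = Θ(1/n^{1/2}) E[X] diverges (above the triangle threshold p ~ 1/n).


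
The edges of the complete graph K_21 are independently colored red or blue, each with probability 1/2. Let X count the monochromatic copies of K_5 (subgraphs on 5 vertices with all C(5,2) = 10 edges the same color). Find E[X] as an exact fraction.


Let X = Σ_S X_S over the C(21, 5) = 20349 subsets S of size 5, where X_S = 1 if the K_5 on S is monochromatic.
For a fixed S, the K_5 on S has C(5, 2) = 10 edges. P[all 10 edges red] = (1/2)^10, and likewise for blue, so P[monochromatic] = 2·(1/2)^10 = 2^{1 − 10} = 1/512.
By linearity: E[X] = C(21, 5) · 2^{1 − 10} = 20349 · 1/512 = 20349/512.
Numerically: E[X] ≈ 39.74414.

E[X] = C(21,5)·2^(1−C(5,2)) = 20349/512 ≈ 39.74414.


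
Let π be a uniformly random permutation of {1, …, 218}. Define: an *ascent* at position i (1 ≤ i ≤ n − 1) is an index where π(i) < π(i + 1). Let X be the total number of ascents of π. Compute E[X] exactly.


Write X = Σ X_I over i = 1, …, 217, with X_I the indicator of one ascent.
There are 217 indicators.
For each fixed i, the pair (π(i), π(i+1)) is a uniformly random ordered pair of distinct values from {1, …, 218}; by symmetry P[π(i) < π(i+1)] = 1/2.
By linearity: E[X] = 217 · (1/2) = (218 − 1) · (1/2) = 217/2 ≈ 108.5000.

E[X] = 217/2 = 108.5000.


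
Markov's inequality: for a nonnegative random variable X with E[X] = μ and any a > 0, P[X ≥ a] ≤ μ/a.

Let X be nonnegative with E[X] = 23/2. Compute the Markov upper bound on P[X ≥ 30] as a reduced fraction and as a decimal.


μ = E[X] = 23/2, a = 30.
Markov: P[X ≥ 30] ≤ μ/a = (23/2)/30 = 23/60.
Numerically: ≈ 0.38333.
(Since a = 30 > μ = 11.50000, the bound 23/60 is < 1 and informative.)

P[X ≥ 30] ≤ 23/60 ≈ 0.38333.


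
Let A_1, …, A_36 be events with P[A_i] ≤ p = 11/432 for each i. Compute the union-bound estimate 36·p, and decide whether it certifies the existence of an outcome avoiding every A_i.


Union bound: P[∪_{i=1}^{36} A_i] ≤ Σ_i P[A_i] ≤ 36·p = 36·(11/432) = 11/12.
Numerically: 11/12 ≈ 0.91667.
Is 11/12 < 1? YES.
Since P[∪ A_i] ≤ 11/12 < 1, the complement has P[∩ A_i^c] ≥ 1 − 11/12 = 1/12 > 0, so some outcome avoids every A_i.

36·p = 11/12 ≈ 0.91667; existence CERTIFIED by the union bound.


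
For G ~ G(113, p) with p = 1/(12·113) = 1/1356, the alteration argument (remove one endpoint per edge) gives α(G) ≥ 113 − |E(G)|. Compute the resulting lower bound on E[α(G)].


E[|E(G)|] = C(113, 2)·p = 6328 · (1/1356) = 14/3.
E[α(G)] ≥ n − E[|E(G)|] = 113 − 14/3 = 325/3.
Numerically: ≈ 108.333333.
(This is only a lower bound; the true E[α(G)] may be larger.)

E[α(G)] ≥ 325/3 ≈ 108.333333.


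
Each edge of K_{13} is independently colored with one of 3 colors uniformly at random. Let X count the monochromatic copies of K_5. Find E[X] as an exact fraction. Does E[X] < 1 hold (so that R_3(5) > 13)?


E[X] = C(13, 5) · 3^{1 − 10} = 1287 · 3^{−9} = 1287/19683.
As a reduced fraction: E[X] = 143/2187 ≈ 0.0654.
Is E[X] < 1? YES.
Since E[X] < 1, there exists a 3-coloring of K_{13} with no monochromatic K_5; hence R_3(5) > 13.

E[X] = 143/2187 ≈ 0.0654; E[X] < 1, so R_3(5) > 13.


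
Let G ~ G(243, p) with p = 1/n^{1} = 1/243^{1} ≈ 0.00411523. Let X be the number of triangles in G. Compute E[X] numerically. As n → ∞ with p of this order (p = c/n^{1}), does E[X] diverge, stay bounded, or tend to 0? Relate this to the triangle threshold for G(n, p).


Number of potential triangles: C(243, 3) = 2362041.
Each occurs with probability p³ ≈ (0.00411523)³ ≈ 6.96917194e-08.
By linearity: E[X] = C(243, 3)·p³ ≈ 2362041 · 6.96917194e-08 ≈ 0.164615.
Here α = 1, so p = 1/n is exactly at the triangle threshold p ~ 1/n. Asymptotically E[X] → c³/6 = 1³/6 = 1/6 ≈ 0.166667, a bounded constant. In this regime the triangle count is asymptotically Poisson(c³/6).

E[X] ≈ 0.164615; in regime p = Θ(1/n^{1}) E[X] stays bounded (at the triangle threshold p ~ 1/n).


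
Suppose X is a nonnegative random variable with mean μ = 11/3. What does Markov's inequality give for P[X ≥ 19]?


μ = E[X] = 11/3, a = 19.
Markov: P[X ≥ 19] ≤ μ/a = (11/3)/19 = 11/57.
Numerically: ≈ 0.19298.
(Since a = 19 > μ = 3.66667, the bound 11/57 is < 1 and informative.)

P[X ≥ 19] ≤ 11/57 ≈ 0.19298.


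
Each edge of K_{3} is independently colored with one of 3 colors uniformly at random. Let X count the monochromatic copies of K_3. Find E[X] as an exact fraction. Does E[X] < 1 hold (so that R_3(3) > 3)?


E[X] = C(3, 3) · 3^{1 − 3} = 1 · 3^{−2} = 1/9.
As a reduced fraction: E[X] = 1/9 ≈ 0.1111.
Is E[X] < 1? YES.
Since E[X] < 1, there exists a 3-coloring of K_{3} with no monochromatic K_3; hence R_3(3) > 3.

E[X] = 1/9 ≈ 0.1111; E[X] < 1, so R_3(3) > 3.


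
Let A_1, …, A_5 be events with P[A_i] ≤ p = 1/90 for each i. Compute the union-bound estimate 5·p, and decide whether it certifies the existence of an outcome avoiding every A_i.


Union bound: P[∪_{i=1}^{5} A_i] ≤ Σ_i P[A_i] ≤ 5·p = 5·(1/90) = 1/18.
Numerically: 1/18 ≈ 0.0556.
Is 1/18 < 1? YES.
Since P[∪ A_i] ≤ 1/18 < 1, the complement has P[∩ A_i^c] ≥ 1 − 1/18 = 17/18 > 0, so some outcome avoids every A_i.

5·p = 1/18 ≈ 0.0556; existence CERTIFIED by the union bound.


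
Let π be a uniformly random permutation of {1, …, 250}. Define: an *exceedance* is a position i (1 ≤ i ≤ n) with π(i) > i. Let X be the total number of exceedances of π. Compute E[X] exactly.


Write X = Σ_{i=1}^{250} X_i, where X_i = 1_{π(i) > i}.
For each fixed i, π(i) is uniform over {1, …, 250} (marginal of a uniform permutation), so P[π(i) > i] = (n − i)/n. Summing: Σ_{i=1}^{250} (n − i)/n = (0 + 1 + … + 249)/250 = 250(250 − 1)/(2·250) = (250 − 1)/2.
Hence E[X] = Σ_{i=1}^{250} (250 − i)/250 = 249/2 ≈ 124.5000.

E[X] = 249/2 = 124.5000.


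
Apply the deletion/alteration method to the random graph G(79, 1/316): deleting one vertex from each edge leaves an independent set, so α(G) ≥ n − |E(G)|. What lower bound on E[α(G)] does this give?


E[|E(G)|] = C(79, 2)·p = 3081 · (1/316) = 39/4.
E[α(G)] ≥ n − E[|E(G)|] = 79 − 39/4 = 277/4.
Numerically: ≈ 69.250.
(This is only a lower bound; the true E[α(G)] may be larger.)

E[α(G)] ≥ 277/4 ≈ 69.250.


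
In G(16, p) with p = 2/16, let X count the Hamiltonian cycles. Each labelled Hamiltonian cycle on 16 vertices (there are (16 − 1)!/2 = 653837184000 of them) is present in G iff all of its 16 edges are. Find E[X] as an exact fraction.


K_16 has (16 − 1)!/2 = 653837184000 labelled Hamiltonian cycles.
For each such Hamiltonian cycle H, let X_H = 1 if all 16 edges of H are present in G. Then P[X_H = 1] = p^{16} = (1/8)^{16} = 1/281474976710656.
Summing the indicators: E[X] = Σ_H E[X_H] = 653837184000 · p^{16} = 653837184000 · 1/281474976710656 = 638512875/274877906944.
Numerically: E[X] ≈ 0.00232.

E[X] = 653837184000 · (1/8)^{16} = 638512875/274877906944 ≈ 0.00232.


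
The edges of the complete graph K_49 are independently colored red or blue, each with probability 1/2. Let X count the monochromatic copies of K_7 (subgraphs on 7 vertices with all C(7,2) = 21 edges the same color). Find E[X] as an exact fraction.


Let X = Σ_S X_S over the C(49, 7) = 85900584 subsets S of size 7, where X_S = 1 if the K_7 on S is monochromatic.
For a fixed S, the K_7 on S has C(7, 2) = 21 edges. P[all 21 edges red] = (1/2)^21, and likewise for blue, so P[monochromatic] = 2·(1/2)^21 = 2^{1 − 21} = 1/1048576.
By linearity of expectation: E[X] = C(49, 7) · 2^{1 − 21} = 85900584 · 1/1048576 = 10737573/131072.
Numerically: E[X] ≈ 81.921181.

E[X] = C(49,7)·2^(1−C(7,2)) = 10737573/131072 ≈ 81.921181.


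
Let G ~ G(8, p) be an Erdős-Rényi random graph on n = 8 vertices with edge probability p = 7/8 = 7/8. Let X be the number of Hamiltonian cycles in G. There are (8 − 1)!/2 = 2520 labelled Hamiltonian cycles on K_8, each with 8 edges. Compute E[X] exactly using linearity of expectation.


K_8 has (8 − 1)!/2 = 2520 labelled Hamiltonian cycles.
For each such Hamiltonian cycle H, let X_H = 1 if all 8 edges of H are present in G. Then P[X_H = 1] = p^{8} = (7/8)^{8} = 5764801/16777216.
By linearity of expectation: E[X] = Σ_H E[X_H] = 2520 · p^{8} = 2520 · 5764801/16777216 = 1815912315/2097152.
Numerically: E[X] ≈ 865.894.

E[X] = 2520 · (7/8)^{8} = 1815912315/2097152 ≈ 865.894.


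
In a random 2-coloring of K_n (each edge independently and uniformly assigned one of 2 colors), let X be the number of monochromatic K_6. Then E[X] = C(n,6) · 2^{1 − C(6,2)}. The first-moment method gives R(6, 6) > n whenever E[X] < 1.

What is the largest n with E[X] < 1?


We need C(n, 6) · 2^{1 − 15} < 1, i.e. C(n, 6) < 2^{15 − 1} = 16384.
Check values of n near the boundary:
  n = 13: C(13, 6) = 1716; 1716 < 16384? YES
  n = 14: C(14, 6) = 3003; 3003 < 16384? YES
  n = 15: C(15, 6) = 5005; 5005 < 16384? YES
  n = 16: C(16, 6) = 8008; 8008 < 16384? YES
  n = 17: C(17, 6) = 12376; 12376 < 16384? YES
  n = 18: C(18, 6) = 18564; 18564 < 16384? NO
  n = 19: C(19, 6) = 27132; 27132 < 16384? NO
  n = 20: C(20, 6) = 38760; 38760 < 16384? NO
The largest n with C(n, 6) < 16384 is n = 17 (where E[X] = 1547/2048 ≈ 0.7553711). Hence R(6, 6) > 17, i.e. R(6, 6) ≥ 18.

Largest n = 17; hence R(6, 6) > 17.


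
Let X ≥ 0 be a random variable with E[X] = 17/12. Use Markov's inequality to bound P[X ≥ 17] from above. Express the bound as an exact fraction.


μ = E[X] = 17/12, a = 17.
Markov: P[X ≥ 17] ≤ μ/a = (17/12)/17 = 1/12.
Numerically: ≈ 0.083.
(Since a = 17 > μ = 1.417, the bound 1/12 is < 1 and informative.)

P[X ≥ 17] ≤ 1/12 ≈ 0.083.


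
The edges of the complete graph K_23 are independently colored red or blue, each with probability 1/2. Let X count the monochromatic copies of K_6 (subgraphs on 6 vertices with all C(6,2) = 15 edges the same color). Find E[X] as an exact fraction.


Let X = Σ_S X_S over the C(23, 6) = 100947 subsets S of size 6, where X_S = 1 if the K_6 on S is monochromatic.
For a fixed S, the K_6 on S has C(6, 2) = 15 edges. P[all 15 edges red] = (1/2)^15, and likewise for blue, so P[monochromatic] = 2·(1/2)^15 = 2^{1 − 15} = 1/16384.
By linearity: E[X] = C(23, 6) · 2^{1 − 15} = 100947 · 1/16384 = 100947/16384.
Numerically: E[X] ≈ 6.161316.

E[X] = C(23,6)·2^(1−C(6,2)) = 100947/16384 ≈ 6.161316.


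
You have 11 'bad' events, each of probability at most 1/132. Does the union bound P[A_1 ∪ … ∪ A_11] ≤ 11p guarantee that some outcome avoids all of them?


Union bound: P[∪_{i=1}^{11} A_i] ≤ Σ_i P[A_i] ≤ 11·p = 11·(1/132) = 1/12.
Numerically: 1/12 ≈ 0.08333.
Is 1/12 < 1? YES.
Since P[∪ A_i] ≤ 1/12 < 1, the complement has P[∩ A_i^c] ≥ 1 − 1/12 = 11/12 > 0, so some outcome avoids every A_i.

11·p = 1/12 ≈ 0.08333; existence CERTIFIED by the union bound.


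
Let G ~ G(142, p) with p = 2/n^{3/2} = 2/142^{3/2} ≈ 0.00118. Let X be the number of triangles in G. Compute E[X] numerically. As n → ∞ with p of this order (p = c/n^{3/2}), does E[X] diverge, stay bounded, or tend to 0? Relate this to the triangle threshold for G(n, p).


Number of potential triangles: C(142, 3) = 467180.
Each occurs with probability p³ ≈ (0.00118)³ ≈ 1.65117e-09.
By linearity: E[X] = C(142, 3)·p³ ≈ 467180 · 1.65117e-09 ≈ 0.001.
Since α = 3/2 > 1, p = c/n^{3/2} = o(1/n) is below the triangle threshold p ~ 1/n. Asymptotically E[X] ~ (c³/6)·n^{3(1−α)} = (2³/6)·n^{-1.5} → 0, so by Markov's inequality G has no triangles w.h.p.

E[X] ≈ 0.001; in regime p = Θ(1/n^{3/2}) E[X] tends to 0 (below the triangle threshold p ~ 1/n).


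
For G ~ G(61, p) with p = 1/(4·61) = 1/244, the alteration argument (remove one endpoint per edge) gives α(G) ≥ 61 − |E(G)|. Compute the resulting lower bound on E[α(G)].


E[|E(G)|] = C(61, 2)·p = 1830 · (1/244) = 15/2.
E[α(G)] ≥ n − E[|E(G)|] = 61 − 15/2 = 107/2.
Numerically: ≈ 53.500.
(This is only a lower bound; the true E[α(G)] may be larger.)

E[α(G)] ≥ 107/2 ≈ 53.500.


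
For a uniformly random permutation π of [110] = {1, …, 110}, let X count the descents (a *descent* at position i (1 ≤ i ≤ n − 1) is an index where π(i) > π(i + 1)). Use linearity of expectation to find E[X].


Write X = Σ X_I over i = 1, …, 109, with X_I the indicator of one descent.
There are 109 indicators.
For each fixed i, the pair (π(i), π(i+1)) is a uniformly random ordered pair of distinct values from {1, …, 110}; by symmetry P[π(i) > π(i+1)] = 1/2.
By linearity: E[X] = 109 · (1/2) = (110 − 1) · (1/2) = 109/2 ≈ 54.5000.

E[X] = 109/2 = 54.5000.


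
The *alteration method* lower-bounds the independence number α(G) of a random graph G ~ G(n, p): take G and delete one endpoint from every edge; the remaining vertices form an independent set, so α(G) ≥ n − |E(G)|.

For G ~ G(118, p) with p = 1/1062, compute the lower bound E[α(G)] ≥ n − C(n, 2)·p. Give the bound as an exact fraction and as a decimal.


E[|E(G)|] = C(118, 2)·p = 6903 · (1/1062) = 13/2.
E[α(G)] ≥ n − E[|E(G)|] = 118 − 13/2 = 223/2.
Numerically: ≈ 111.500.
(This is only a lower bound; the true E[α(G)] may be larger.)

E[α(G)] ≥ 223/2 ≈ 111.500.


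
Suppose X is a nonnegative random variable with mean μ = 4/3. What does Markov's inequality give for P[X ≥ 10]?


μ = E[X] = 4/3, a = 10.
Markov: P[X ≥ 10] ≤ μ/a = (4/3)/10 = 2/15.
Numerically: ≈ 0.1333.
(Since a = 10 > μ = 1.3333, the bound 2/15 is < 1 and informative.)

P[X ≥ 10] ≤ 2/15 ≈ 0.1333.


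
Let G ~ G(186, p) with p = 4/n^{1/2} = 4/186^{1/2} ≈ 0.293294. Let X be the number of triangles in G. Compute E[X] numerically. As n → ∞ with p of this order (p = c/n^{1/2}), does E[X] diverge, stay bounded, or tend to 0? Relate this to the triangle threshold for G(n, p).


Number of potential triangles: C(186, 3) = 1055240.
Each occurs with probability p³ ≈ (0.293294)³ ≈ 2.52296112e-02.
By linearity: E[X] = C(186, 3)·p³ ≈ 1055240 · 2.52296112e-02 ≈ 26623.294908.
Since α = 1/2 < 1, p = c/n^{1/2} ≫ 1/n is above the triangle threshold p ~ 1/n. Asymptotically E[X] ~ (c³/6)·n^{3(1−α)} = (4³/6)·n^{1.5} → ∞; triangles are abundant w.h.p.

E[X] ≈ 26623.294908; in regime p = Θ(1/n^{1/2}) E[X] diverges (above the triangle threshold p ~ 1/n).


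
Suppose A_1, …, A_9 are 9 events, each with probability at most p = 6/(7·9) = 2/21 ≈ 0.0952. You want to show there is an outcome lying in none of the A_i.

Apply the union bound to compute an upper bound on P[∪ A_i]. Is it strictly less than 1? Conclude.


Union bound: P[∪_{i=1}^{9} A_i] ≤ Σ_i P[A_i] ≤ 9·p = 9·(2/21) = 6/7.
Numerically: 6/7 ≈ 0.8571.
Is 6/7 < 1? YES.
Since P[∪ A_i] ≤ 6/7 < 1, the complement has P[∩ A_i^c] ≥ 1 − 6/7 = 1/7 > 0, so some outcome avoids every A_i.

9·p = 6/7 ≈ 0.8571; existence CERTIFIED by the union bound.


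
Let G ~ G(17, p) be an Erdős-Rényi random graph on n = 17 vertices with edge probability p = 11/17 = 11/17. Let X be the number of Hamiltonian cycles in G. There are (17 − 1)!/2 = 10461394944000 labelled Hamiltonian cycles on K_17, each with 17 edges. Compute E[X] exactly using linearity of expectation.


K_17 has (17 − 1)!/2 = 10461394944000 labelled Hamiltonian cycles.
For each such Hamiltonian cycle H, let X_H = 1 if all 17 edges of H are present in G. Then P[X_H = 1] = p^{17} = (11/17)^{17} = 505447028499293771/827240261886336764177.
Summing the indicators: E[X] = Σ_H E[X_H] = 10461394944000 · p^{17} = 10461394944000 · 505447028499293771/827240261886336764177 = 5287680988402335763510093824000/827240261886336764177.
Numerically: E[X] ≈ 6.39e+09.

E[X] = 10461394944000 · (11/17)^{17} = 5287680988402335763510093824000/827240261886336764177 ≈ 6.39e+09.


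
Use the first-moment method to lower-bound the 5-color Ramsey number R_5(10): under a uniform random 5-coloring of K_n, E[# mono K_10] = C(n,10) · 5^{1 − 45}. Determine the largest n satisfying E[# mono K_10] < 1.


We need C(n, 10) · 5^{1 − 45} < 1, i.e. C(n, 10) < 5^{45 − 1} = 5684341886080801486968994140625.
Check values of n near the boundary:
  n = 5391: C(5391, 10) = 5666344714787188828795213697883; 5666344714787188828795213697883 < 5684341886080801486968994140625? YES
  n = 5392: C(5392, 10) = 5676873040158402483252283957448; 5676873040158402483252283957448 < 5684341886080801486968994140625? YES
  n = 5393: C(5393, 10) = 5687418968154238267170642278008; 5687418968154238267170642278008 < 5684341886080801486968994140625? NO
  n = 5394: C(5394, 10) = 5697982524930156243149785372878; 5697982524930156243149785372878 < 5684341886080801486968994140625? NO
The largest n with C(n, 10) < 5684341886080801486968994140625 is n = 5392 (where E[X] = 5676873040158402483252283957448/5684341886080801486968994140625 ≈ 0.998686). Hence R_5(10) > 5392, i.e. R_5(10) ≥ 5393.

Largest n = 5392; hence R_5(10) > 5392.


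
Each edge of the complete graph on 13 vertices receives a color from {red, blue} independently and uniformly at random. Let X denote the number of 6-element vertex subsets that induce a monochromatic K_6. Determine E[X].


Let X = Σ_S X_S over the C(13, 6) = 1716 subsets S of size 6, where X_S = 1 if the K_6 on S is monochromatic.
For a fixed S, the K_6 on S has C(6, 2) = 15 edges. P[all 15 edges red] = (1/2)^15, and likewise for blue, so P[monochromatic] = 2·(1/2)^15 = 2^{1 − 15} = 1/16384.
By linearity of expectation: E[X] = C(13, 6) · 2^{1 − 15} = 1716 · 1/16384 = 429/4096.
Numerically: E[X] ≈ 0.104736.

E[X] = C(13,6)·2^(1−C(6,2)) = 429/4096 ≈ 0.104736.


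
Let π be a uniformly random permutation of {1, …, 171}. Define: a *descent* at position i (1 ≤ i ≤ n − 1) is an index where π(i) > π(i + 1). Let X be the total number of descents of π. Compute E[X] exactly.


Write X = Σ X_I over i = 1, …, 170, with X_I the indicator of one descent.
There are 170 indicators.
For each fixed i, the pair (π(i), π(i+1)) is a uniformly random ordered pair of distinct values from {1, …, 171}; by symmetry P[π(i) > π(i+1)] = 1/2.
By linearity: E[X] = 170 · (1/2) = (171 − 1) · (1/2) = 85 ≈ 85.00000.

E[X] = 85 = 85.00000.


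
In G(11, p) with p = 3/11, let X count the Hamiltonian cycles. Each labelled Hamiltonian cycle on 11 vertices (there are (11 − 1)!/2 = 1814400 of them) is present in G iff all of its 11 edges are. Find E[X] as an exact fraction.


K_11 has (11 − 1)!/2 = 1814400 labelled Hamiltonian cycles.
For each such Hamiltonian cycle H, let X_H = 1 if all 11 edges of H are present in G. Then P[X_H = 1] = p^{11} = (3/11)^{11} = 177147/285311670611.
By linearity: E[X] = Σ_H E[X_H] = 1814400 · p^{11} = 1814400 · 177147/285311670611 = 321415516800/285311670611.
Numerically: E[X] ≈ 1.1265.

E[X] = 1814400 · (3/11)^{11} = 321415516800/285311670611 ≈ 1.1265.


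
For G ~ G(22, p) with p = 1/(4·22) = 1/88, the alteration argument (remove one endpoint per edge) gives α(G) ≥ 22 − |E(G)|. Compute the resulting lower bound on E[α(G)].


E[|E(G)|] = C(22, 2)·p = 231 · (1/88) = 21/8.
E[α(G)] ≥ n − E[|E(G)|] = 22 − 21/8 = 155/8.
Numerically: ≈ 19.3750.
(This is only a lower bound; the true E[α(G)] may be larger.)

E[α(G)] ≥ 155/8 ≈ 19.3750.


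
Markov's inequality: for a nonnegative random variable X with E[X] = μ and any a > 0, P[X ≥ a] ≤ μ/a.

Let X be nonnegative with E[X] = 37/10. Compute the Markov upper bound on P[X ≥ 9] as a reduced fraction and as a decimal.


μ = E[X] = 37/10, a = 9.
Markov: P[X ≥ 9] ≤ μ/a = (37/10)/9 = 37/90.
Numerically: ≈ 0.4111.
(Since a = 9 > μ = 3.7000, the bound 37/90 is < 1 and informative.)

P[X ≥ 9] ≤ 37/90 ≈ 0.4111.


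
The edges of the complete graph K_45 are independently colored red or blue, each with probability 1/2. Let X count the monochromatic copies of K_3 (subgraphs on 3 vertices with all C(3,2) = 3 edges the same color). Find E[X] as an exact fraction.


Let X = Σ_S X_S over the C(45, 3) = 14190 subsets S of size 3, where X_S = 1 if the K_3 on S is monochromatic.
For a fixed S, the K_3 on S has C(3, 2) = 3 edges. P[all 3 edges red] = (1/2)^3, and likewise for blue, so P[monochromatic] = 2·(1/2)^3 = 2^{1 − 3} = 1/4.
By linearity: E[X] = C(45, 3) · 2^{1 − 3} = 14190 · 1/4 = 7095/2.
Numerically: E[X] ≈ 3547.5000.

E[X] = C(45,3)·2^(1−C(3,2)) = 7095/2 ≈ 3547.5000.


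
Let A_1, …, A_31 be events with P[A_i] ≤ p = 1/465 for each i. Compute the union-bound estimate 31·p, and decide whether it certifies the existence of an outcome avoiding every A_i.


Union bound: P[∪_{i=1}^{31} A_i] ≤ Σ_i P[A_i] ≤ 31·p = 31·(1/465) = 1/15.
Numerically: 1/15 ≈ 0.067.
Is 1/15 < 1? YES.
Since P[∪ A_i] ≤ 1/15 < 1, the complement has P[∩ A_i^c] ≥ 1 − 1/15 = 14/15 > 0, so some outcome avoids every A_i.

31·p = 1/15 ≈ 0.067; existence CERTIFIED by the union bound.


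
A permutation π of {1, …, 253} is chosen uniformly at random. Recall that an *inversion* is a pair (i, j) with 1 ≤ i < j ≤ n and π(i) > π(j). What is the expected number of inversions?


Write X = Σ X_I over the C(253, 2) = 31878 pairs i < j, with X_I the indicator of one inversion.
There are 31878 indicators.
For each fixed pair i < j, the values π(i) and π(j) are two distinct elements of {1, …, 253} in uniformly random order; by symmetry P[π(i) > π(j)] = 1/2.
By linearity: E[X] = 31878 · (1/2) = C(253, 2) · (1/2) = 31878/2 = 15939 ≈ 15939.0000.

E[X] = 15939 = 15939.0000.


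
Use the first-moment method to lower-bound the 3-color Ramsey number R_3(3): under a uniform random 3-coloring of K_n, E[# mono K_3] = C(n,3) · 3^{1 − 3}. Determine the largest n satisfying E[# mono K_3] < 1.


We need C(n, 3) · 3^{1 − 3} < 1, i.e. C(n, 3) < 3^{3 − 1} = 9.
Check values of n near the boundary:
  n = 3: C(3, 3) = 1; 1 < 9? YES
  n = 4: C(4, 3) = 4; 4 < 9? YES
  n = 5: C(5, 3) = 10; 10 < 9? NO
The largest n with C(n, 3) < 9 is n = 4 (where E[X] = 4/9 ≈ 0.444). Hence R_3(3) > 4, i.e. R_3(3) ≥ 5.

Largest n = 4; hence R_3(3) > 4.


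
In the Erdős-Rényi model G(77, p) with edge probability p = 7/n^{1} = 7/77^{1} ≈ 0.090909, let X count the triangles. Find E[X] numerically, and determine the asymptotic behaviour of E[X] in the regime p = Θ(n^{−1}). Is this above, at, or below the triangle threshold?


Number of potential triangles: C(77, 3) = 73150.
Each occurs with probability p³ ≈ (0.090909)³ ≈ 7.5131480e-04.
By linearity: E[X] = C(77, 3)·p³ ≈ 73150 · 7.5131480e-04 ≈ 54.95868.
Here α = 1, so p = 7/n is exactly at the triangle threshold p ~ 1/n. Asymptotically E[X] → c³/6 = 7³/6 = 343/6 ≈ 57.16667, a bounded constant. In this regime the triangle count is asymptotically Poisson(c³/6).

E[X] ≈ 54.95868; in regime p = Θ(1/n^{1}) E[X] stays bounded (at the triangle threshold p ~ 1/n).


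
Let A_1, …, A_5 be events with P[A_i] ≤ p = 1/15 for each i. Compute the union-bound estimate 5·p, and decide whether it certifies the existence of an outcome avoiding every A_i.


Union bound: P[∪_{i=1}^{5} A_i] ≤ Σ_i P[A_i] ≤ 5·p = 5·(1/15) = 1/3.
Numerically: 1/3 ≈ 0.3333333.
Is 1/3 < 1? YES.
Since P[∪ A_i] ≤ 1/3 < 1, the complement has P[∩ A_i^c] ≥ 1 − 1/3 = 2/3 > 0, so some outcome avoids every A_i.

5·p = 1/3 ≈ 0.3333333; existence CERTIFIED by the union bound.


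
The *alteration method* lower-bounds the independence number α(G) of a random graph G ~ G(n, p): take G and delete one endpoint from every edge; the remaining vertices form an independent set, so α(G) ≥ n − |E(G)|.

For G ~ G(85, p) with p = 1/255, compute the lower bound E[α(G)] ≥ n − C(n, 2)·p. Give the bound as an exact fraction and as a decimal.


E[|E(G)|] = C(85, 2)·p = 3570 · (1/255) = 14.
E[α(G)] ≥ n − E[|E(G)|] = 85 − 14 = 71.
Numerically: ≈ 71.000000.
(This is only a lower bound; the true E[α(G)] may be larger.)

E[α(G)] ≥ 71 ≈ 71.000000.


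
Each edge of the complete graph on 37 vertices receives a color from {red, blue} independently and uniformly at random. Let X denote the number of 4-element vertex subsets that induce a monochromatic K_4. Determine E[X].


Let X = Σ_S X_S over the C(37, 4) = 66045 subsets S of size 4, where X_S = 1 if the K_4 on S is monochromatic.
For a fixed S, the K_4 on S has C(4, 2) = 6 edges. P[all 6 edges red] = (1/2)^6, and likewise for blue, so P[monochromatic] = 2·(1/2)^6 = 2^{1 − 6} = 1/32.
By linearity: E[X] = C(37, 4) · 2^{1 − 6} = 66045 · 1/32 = 66045/32.
Numerically: E[X] ≈ 2063.90625.

E[X] = C(37,4)·2^(1−C(4,2)) = 66045/32 ≈ 2063.90625.


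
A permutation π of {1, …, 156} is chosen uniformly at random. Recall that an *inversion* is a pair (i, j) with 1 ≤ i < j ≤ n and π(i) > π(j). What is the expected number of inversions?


Write X = Σ X_I over the C(156, 2) = 12090 pairs i < j, with X_I the indicator of one inversion.
There are 12090 indicators.
For each fixed pair i < j, the values π(i) and π(j) are two distinct elements of {1, …, 156} in uniformly random order; by symmetry P[π(i) > π(j)] = 1/2.
By linearity: E[X] = 12090 · (1/2) = C(156, 2) · (1/2) = 12090/2 = 6045 ≈ 6045.0000.

E[X] = 6045 = 6045.0000.


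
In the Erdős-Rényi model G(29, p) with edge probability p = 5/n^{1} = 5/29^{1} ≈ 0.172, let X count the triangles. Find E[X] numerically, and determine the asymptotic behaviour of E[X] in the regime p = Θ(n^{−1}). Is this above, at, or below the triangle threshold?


Number of potential triangles: C(29, 3) = 3654.
Each occurs with probability p³ ≈ (0.172)³ ≈ 5.12526e-03.
By linearity: E[X] = C(29, 3)·p³ ≈ 3654 · 5.12526e-03 ≈ 18.728.
Here α = 1, so p = 5/n is exactly at the triangle threshold p ~ 1/n. Asymptotically E[X] → c³/6 = 5³/6 = 125/6 ≈ 20.833, a bounded constant. In this regime the triangle count is asymptotically Poisson(c³/6).

E[X] ≈ 18.728; in regime p = Θ(1/n^{1}) E[X] stays bounded (at the triangle threshold p ~ 1/n).


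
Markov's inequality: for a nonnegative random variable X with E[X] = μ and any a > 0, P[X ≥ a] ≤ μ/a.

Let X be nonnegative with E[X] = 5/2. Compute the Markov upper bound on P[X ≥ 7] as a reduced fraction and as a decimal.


μ = E[X] = 5/2, a = 7.
Markov: P[X ≥ 7] ≤ μ/a = (5/2)/7 = 5/14.
Numerically: ≈ 0.357143.
(Since a = 7 > μ = 2.500000, the bound 5/14 is < 1 and informative.)

P[X ≥ 7] ≤ 5/14 ≈ 0.357143.


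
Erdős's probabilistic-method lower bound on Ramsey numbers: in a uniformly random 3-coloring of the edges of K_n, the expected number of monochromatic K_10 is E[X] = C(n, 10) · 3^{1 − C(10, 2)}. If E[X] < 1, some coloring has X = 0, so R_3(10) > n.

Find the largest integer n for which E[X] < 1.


We need C(n, 10) · 3^{1 − 45} < 1, i.e. C(n, 10) < 3^{45 − 1} = 984770902183611232881.
Check values of n near the boundary:
  n = 570: C(570, 10) = 921524823451961408691; 921524823451961408691 < 984770902183611232881? YES
  n = 571: C(571, 10) = 937951290893172842001; 937951290893172842001 < 984770902183611232881? YES
  n = 572: C(572, 10) = 954640815642161682606; 954640815642161682606 < 984770902183611232881? YES
  n = 573: C(573, 10) = 971597135635805762226; 971597135635805762226 < 984770902183611232881? YES
  n = 574: C(574, 10) = 988824035203816502691; 988824035203816502691 < 984770902183611232881? NO
  n = 575: C(575, 10) = 1006325345561406175305; 1006325345561406175305 < 984770902183611232881? NO
  n = 576: C(576, 10) = 1024104945306307344480; 1024104945306307344480 < 984770902183611232881? NO
The largest n with C(n, 10) < 984770902183611232881 is n = 573 (where E[X] = 35985079097622435638/36472996377170786403 ≈ 0.987). Hence R_3(10) > 573, i.e. R_3(10) ≥ 574.

Largest n = 573; hence R_3(10) > 573.


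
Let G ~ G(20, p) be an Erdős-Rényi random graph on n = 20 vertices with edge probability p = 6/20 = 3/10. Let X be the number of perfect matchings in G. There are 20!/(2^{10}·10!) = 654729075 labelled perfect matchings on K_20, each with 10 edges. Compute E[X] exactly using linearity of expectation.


K_20 has 20!/(2^{10}·10!) = 654729075 labelled perfect matchings.
For each such perfect matching H, let X_H = 1 if all 10 edges of H are present in G. Then P[X_H = 1] = p^{10} = (3/10)^{10} = 59049/10000000000.
By linearity of expectation: E[X] = Σ_H E[X_H] = 654729075 · p^{10} = 654729075 · 59049/10000000000 = 1546443885987/400000000.
Numerically: E[X] ≈ 3866.

E[X] = 654729075 · (3/10)^{10} = 1546443885987/400000000 ≈ 3866.
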